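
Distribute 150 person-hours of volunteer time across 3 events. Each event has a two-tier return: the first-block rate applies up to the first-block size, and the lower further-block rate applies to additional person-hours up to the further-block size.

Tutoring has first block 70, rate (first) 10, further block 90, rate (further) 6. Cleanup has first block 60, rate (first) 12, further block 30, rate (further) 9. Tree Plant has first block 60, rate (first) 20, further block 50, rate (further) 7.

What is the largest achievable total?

2220

Treat each block as its own option and order by rate: Tree Plant/first 20 > Cleanup/first 12 > Tutoring/first 10 > Cleanup/second 9 > Tree Plant/second 7 > Tutoring/second 6.
Fill Tree Plant first block (60 at 20) ; 90 left.
Cleanup/first (12): +60 ; 30 left.
Tutoring/first: +30 of 70 at 10; pool empty.
Total = 20×60 + 12×60 + 10×30 = 2220.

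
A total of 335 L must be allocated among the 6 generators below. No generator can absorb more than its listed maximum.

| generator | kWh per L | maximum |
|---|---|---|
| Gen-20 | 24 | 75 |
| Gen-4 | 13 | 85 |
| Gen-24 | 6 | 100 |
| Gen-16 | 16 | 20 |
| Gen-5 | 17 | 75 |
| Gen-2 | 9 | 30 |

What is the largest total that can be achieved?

Rank by kWh per L: Gen-20 24 > Gen-5 17 > Gen-16 16 > Gen-4 13 > Gen-2 9 > Gen-24 6.
Give Gen-20 75 to hit its cap of 75 — 260 left.
Gen-5: +75 to 75 (cap) — 185 left.
Give Gen-16 20 to hit its cap of 20 — 165 left.
Gen-4 takes 85 to reach its cap of 85 — 80 left.
Give Gen-2 30 to hit its cap of 30 — 50 left.
Gen-24 has room for 100 but only 50 remain, so it gets 50.
Total = 24×75 + 13×85 + 6×50 + 16×20 + 17×75 + 9×30 = 5070.

5070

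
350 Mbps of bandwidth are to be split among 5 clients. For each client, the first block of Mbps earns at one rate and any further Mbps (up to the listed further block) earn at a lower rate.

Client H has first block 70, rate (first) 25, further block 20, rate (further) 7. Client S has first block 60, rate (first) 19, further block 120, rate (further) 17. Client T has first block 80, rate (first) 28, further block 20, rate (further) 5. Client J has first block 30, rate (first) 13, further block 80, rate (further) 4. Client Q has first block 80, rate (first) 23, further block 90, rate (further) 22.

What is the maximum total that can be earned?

8380

Treat each block as its own option and order by rate: Client T/T1 28 > Client H/T1 25 > Client Q/T1 23 > Client Q/T2 22 > Client S/T1 19 > Client S/T2 17 > Client J/T1 13 > Client H/T2 7 > Client T/T2 5 > Client J/T2 4.
Client T T1 at 28: fill all 80 ; 270 left.
Client H/T1 (25): +70 ; 200 left.
Fill Client Q T1 block (80 at 23) ; 120 left.
Fill Client Q T2 block (90 at 22) ; 30 left.
Client S T1 at 19: only 30 left, fill 30.
Total = 28×80 + 25×70 + 23×80 + 22×90 + 19×30 = 8380.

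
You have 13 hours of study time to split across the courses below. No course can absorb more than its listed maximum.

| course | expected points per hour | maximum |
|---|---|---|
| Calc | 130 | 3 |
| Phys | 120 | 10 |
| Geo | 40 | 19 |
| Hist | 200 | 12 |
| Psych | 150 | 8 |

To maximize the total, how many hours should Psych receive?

1

Rank by expected points per hour: Hist 200 > Psych 150 > Calc 130 > Phys 120 > Geo 40.
Hist: +12 to 12 (cap) → 1 left.
Only 1 left; Psych takes them to reach 1.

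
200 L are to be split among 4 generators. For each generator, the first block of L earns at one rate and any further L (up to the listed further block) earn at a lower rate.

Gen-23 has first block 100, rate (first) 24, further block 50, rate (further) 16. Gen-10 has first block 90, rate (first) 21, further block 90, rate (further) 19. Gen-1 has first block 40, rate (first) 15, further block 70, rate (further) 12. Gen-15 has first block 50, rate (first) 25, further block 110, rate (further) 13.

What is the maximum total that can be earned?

4700

Order all 8 blocks by rate: Gen-15/first 25 > Gen-23/first 24 > Gen-10/first 21 > Gen-10/second 19 > Gen-23/second 16 > Gen-1/first 15 > Gen-15/second 13 > Gen-1/second 12.
Gen-15 first at 25: fill all 50 — 150 left.
Gen-23 first at 24: fill all 100 — 50 left.
50 remain; put them into Gen-10 first at 21.
Total = 25×50 + 24×100 + 21×50 = 4700.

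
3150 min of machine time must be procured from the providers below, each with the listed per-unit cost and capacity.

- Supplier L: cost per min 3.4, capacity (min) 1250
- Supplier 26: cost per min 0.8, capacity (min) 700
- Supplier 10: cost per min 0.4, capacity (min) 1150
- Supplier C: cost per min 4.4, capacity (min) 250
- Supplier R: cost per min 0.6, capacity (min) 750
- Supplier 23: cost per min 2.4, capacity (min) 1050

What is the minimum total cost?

Use providers in increasing cost order.
Take 1150 from Supplier 10 at 0.4 — need 2000 more.
Supplier R at 0.6: take all 750 min — 1250 still needed.
Supplier 26 (0.8): use full 700 — 550 min to go.
Supplier 23 at 2.4: take 550 of its 1050 — requirement met.
Supplier L, Supplier C: unused.
Cost = 1150×0.4 + 750×0.6 + 700×0.8 + 550×2.4 = 2790.

2790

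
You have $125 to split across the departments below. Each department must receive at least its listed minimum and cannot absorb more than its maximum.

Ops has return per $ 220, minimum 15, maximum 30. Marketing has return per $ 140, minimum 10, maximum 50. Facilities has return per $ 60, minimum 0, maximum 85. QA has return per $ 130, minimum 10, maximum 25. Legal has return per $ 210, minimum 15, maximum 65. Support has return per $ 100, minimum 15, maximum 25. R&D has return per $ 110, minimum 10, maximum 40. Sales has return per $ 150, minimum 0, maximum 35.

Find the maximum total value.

Meeting every minimum uses 15+10+0+10+15+15+10+0 = 75 $, leaving 50.
Highest return per $ first: Ops 220 > Legal 210 > Sales 150 > Marketing 140 > QA 130 > R&D 110 > Support 100 > Facilities 60.
Ops takes 15 more to reach its cap of 30 ; 35 left.
Only 35 left; Legal takes them to reach 50.
Total = 220×30 + 140×10 + 130×10 + 210×50 + 100×15 + 110×10 = 22400.

22400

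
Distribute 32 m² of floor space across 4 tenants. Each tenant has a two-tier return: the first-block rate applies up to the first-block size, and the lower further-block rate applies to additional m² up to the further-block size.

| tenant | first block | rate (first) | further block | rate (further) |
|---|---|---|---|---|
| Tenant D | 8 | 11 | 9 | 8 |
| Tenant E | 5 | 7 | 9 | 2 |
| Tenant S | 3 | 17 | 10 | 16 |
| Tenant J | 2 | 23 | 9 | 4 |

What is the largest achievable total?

Rank every tier by rate: Tenant J/T1 23 > Tenant S/T1 17 > Tenant S/T2 16 > Tenant D/T1 11 > Tenant D/T2 8 > Tenant E/T1 7 > Tenant J/T2 4 > Tenant E/T2 2.
Tenant J/T1 (23): +2 → 30 left.
Tenant S/T1 (17): +3 → 27 left.
Tenant S/T2 (16): +10 → 17 left.
Tenant D T1 at 11: fill all 8 → 9 left.
Tenant D/T2 (8): +9 → 0 left.
Total = 23×2 + 17×3 + 16×10 + 11×8 + 8×9 = 417.

417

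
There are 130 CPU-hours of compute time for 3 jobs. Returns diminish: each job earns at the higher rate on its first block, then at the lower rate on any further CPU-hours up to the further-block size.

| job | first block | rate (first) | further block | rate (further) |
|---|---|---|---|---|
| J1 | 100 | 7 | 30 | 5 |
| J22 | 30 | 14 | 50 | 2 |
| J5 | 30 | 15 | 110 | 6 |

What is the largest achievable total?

Order all 6 blocks by rate: J5/first 15 > J22/first 14 > J1/first 7 > J5/second 6 > J1/second 5 > J22/second 2.
J5/first (15): +30 → 100 left.
J22/first (14): +30 → 70 left.
J1 first at 7: only 70 left, fill 70.
Total = 15×30 + 14×30 + 7×70 = 1360.

1360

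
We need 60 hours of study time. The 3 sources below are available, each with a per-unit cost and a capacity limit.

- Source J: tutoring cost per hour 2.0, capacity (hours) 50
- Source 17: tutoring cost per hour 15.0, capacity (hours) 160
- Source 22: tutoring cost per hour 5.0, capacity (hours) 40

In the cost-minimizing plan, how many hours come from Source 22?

10

Cheapest first:
Source J (2.0): use full 50 → 10 hours to go.
Source 22 at 5.0: take 10 of its 40 → requirement met.
Source 17: unused.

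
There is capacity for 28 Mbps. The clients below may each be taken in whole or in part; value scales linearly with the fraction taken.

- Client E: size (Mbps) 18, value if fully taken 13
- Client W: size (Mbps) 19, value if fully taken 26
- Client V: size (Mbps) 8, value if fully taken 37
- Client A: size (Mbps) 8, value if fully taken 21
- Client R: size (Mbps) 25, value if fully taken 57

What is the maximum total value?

Sort by value density: Client V 37/8≈4.62, Client A 21/8≈2.62, Client R 57/25≈2.28, Client W 26/19≈1.37, Client E 13/18≈0.722.
Take all of Client V (8 Mbps, value 37) → 20 Mbps left.
Client A: take in full, 8 Mbps for value 21 → 12 left.
Fill the last 12 Mbps with part of Client R: 12/25 of it earns 27.36.
Total value = 85.36.

85.36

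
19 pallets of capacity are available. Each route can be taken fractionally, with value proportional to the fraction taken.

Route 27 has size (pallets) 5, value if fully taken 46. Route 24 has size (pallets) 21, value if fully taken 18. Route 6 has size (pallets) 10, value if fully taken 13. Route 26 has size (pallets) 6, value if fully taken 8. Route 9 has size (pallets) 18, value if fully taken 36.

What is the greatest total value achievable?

Sort by value density: Route 27 46/5≈9.2, Route 9 36/18≈2, Route 26 8/6≈1.33, Route 6 13/10≈1.3, Route 24 18/21≈0.857.
All 5 pallets of Route 27 fit (value 46) ; 14 remain.
Only 14 pallets remain; take 14/18 of Route 9 for value 36×14/18 = 28.
Total value = 74.

74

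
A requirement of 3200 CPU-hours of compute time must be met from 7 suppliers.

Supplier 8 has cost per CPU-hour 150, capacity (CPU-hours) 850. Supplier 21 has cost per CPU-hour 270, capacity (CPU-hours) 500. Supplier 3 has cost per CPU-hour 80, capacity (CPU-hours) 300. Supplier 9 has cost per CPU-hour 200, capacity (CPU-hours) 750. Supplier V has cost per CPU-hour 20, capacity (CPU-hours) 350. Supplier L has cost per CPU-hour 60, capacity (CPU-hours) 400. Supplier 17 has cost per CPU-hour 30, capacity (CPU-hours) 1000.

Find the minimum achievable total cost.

Cheapest first:
Supplier V (20): use full 350 → 2850 CPU-hours to go.
Supplier 17 (30): use full 1000 → 1850 CPU-hours to go.
Take 400 from Supplier L at 60 → need 1450 more.
Take 300 from Supplier 3 at 80 → need 1150 more.
Take 850 from Supplier 8 at 150 → need 300 more.
Supplier 9 (200): take the remaining 300 → done.
Supplier 21: unused.
Cost = 350×20 + 1000×30 + 400×60 + 300×80 + 850×150 + 300×200 = 272500.

272500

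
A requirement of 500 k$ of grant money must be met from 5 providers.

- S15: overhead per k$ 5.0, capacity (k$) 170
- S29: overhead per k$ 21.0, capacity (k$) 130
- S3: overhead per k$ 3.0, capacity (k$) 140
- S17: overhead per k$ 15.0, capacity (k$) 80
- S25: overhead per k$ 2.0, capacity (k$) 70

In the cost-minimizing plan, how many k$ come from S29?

Cheapest first:
Take 70 from S25 at 2.0 → need 430 more.
Take 140 from S3 at 3.0 → need 290 more.
Take 170 from S15 at 5.0 → need 120 more.
S17 (15.0): use full 80 → 40 k$ to go.
Take 40 from S29 at 21.0 to finish.

40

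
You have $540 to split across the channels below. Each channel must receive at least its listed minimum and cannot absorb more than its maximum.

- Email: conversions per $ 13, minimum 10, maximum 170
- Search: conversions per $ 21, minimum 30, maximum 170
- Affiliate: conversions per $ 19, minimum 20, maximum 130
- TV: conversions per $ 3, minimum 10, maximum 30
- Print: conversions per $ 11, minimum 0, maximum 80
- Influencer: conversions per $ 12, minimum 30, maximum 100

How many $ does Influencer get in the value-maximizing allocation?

Meeting every minimum uses 10+30+20+10+0+30 = 100 $, leaving 440.
Order the channels by conversions per $: Search 21 > Affiliate 19 > Email 13 > Influencer 12 > Print 11 > TV 3.
Give Search 140 more to hit its cap of 170 → 300 left.
Affiliate: +110 to 130 (cap) → 190 left.
Give Email 160 more to hit its cap of 170 → 30 left.
Influencer: +30 (room for 70) → 60. Pool exhausted.

60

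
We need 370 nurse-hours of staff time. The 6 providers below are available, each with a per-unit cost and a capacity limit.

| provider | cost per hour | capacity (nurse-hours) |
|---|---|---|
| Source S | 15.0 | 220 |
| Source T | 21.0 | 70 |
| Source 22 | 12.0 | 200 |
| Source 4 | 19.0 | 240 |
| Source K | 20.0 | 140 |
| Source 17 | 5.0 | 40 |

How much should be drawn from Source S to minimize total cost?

Fill from the cheapest provider first.
Take 40 from Source 17 at 5.0 ; need 330 more.
Source 22 (12.0): use full 200 ; 130 nurse-hours to go.
Source S (15.0): take the remaining 130 ; done.
Source 4, Source K, Source T: unused.

130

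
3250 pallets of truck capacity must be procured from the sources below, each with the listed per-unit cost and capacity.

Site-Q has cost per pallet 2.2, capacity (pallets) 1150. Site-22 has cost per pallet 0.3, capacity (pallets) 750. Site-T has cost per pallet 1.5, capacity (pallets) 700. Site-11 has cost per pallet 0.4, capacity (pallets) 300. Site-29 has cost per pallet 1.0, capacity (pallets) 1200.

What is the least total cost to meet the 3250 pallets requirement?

3255

Fill from the cheapest source first.
Take 750 from Site-22 at 0.3 → need 2500 more.
Site-11 (0.4): use full 300 → 2200 pallets to go.
Site-29 at 1.0: take all 1200 pallets → 1000 still needed.
Site-T (1.5): use full 700 → 300 pallets to go.
Site-Q at 2.2: take 300 of its 1150 → requirement met.
Cost = 750×0.3 + 300×0.4 + 1200×1.0 + 700×1.5 + 300×2.2 = 3255.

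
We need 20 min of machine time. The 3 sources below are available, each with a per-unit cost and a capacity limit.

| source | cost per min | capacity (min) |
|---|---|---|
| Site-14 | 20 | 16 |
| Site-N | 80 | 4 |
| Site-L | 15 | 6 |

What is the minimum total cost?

Fill from the cheapest source first.
Site-L at 15: take all 6 min ; 14 still needed.
Site-14 at 20: take 14 of its 16 ; requirement met.
Site-N: unused.
Cost = 6×15 + 14×20 = 370.

370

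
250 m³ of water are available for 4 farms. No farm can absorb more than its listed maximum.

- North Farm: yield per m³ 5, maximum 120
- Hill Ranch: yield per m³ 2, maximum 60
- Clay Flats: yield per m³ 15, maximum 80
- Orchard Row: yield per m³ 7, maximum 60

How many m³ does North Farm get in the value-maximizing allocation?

110

Rank by yield per m³: Clay Flats 15 > Orchard Row 7 > North Farm 5 > Hill Ranch 2.
Clay Flats: +80 to 80 (cap) — 170 left.
Orchard Row takes 60 to reach its cap of 60 — 110 left.
Only 110 left; North Farm takes them to reach 110.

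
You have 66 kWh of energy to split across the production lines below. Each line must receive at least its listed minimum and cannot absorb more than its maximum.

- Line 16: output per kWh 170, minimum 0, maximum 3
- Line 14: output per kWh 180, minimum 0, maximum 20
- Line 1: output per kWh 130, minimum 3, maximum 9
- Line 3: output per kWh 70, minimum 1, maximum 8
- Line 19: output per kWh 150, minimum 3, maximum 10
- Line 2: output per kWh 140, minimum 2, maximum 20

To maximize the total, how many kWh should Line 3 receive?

4

Meeting every minimum uses 0+0+3+1+3+2 = 9 kWh, leaving 57.
Highest output per kWh first: Line 14 180 > Line 16 170 > Line 19 150 > Line 2 140 > Line 1 130 > Line 3 70.
Line 14 takes 20 more to reach its cap of 20 ; 37 left.
Line 16: +3 to 3 (cap) ; 34 left.
Line 19: +7 to 10 (cap) ; 27 left.
Give Line 2 18 more to hit its cap of 20 ; 9 left.
Line 1 takes 6 more to reach its cap of 9 ; 3 left.
Line 3 has room for 7 more but only 3 remain, so it gets 4.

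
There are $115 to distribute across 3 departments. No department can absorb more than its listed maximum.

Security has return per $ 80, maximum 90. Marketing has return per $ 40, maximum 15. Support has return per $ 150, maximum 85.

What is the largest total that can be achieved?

15150

Highest return per $ first: Support 150 > Security 80 > Marketing 40.
Support takes 85 to reach its cap of 85 ; 30 left.
Security: +30 (room for 90) → 30. Pool exhausted.
Total = 80×30 + 150×85 = 15150.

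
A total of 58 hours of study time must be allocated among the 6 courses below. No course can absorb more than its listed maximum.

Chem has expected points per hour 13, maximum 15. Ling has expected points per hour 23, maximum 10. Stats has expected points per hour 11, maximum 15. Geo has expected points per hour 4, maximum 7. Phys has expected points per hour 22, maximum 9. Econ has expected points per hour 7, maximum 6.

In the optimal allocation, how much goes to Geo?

Rank by expected points per hour: Ling 23 > Phys 22 > Chem 13 > Stats 11 > Econ 7 > Geo 4.
Give Ling 10 to hit its cap of 10 — 48 left.
Phys takes 9 to reach its cap of 9 — 39 left.
Chem takes 15 to reach its cap of 15 — 24 left.
Stats: +15 to 15 (cap) — 9 left.
Econ takes 6 to reach its cap of 6 — 3 left.
Geo has room for 7 but only 3 remain, so it gets 3.

3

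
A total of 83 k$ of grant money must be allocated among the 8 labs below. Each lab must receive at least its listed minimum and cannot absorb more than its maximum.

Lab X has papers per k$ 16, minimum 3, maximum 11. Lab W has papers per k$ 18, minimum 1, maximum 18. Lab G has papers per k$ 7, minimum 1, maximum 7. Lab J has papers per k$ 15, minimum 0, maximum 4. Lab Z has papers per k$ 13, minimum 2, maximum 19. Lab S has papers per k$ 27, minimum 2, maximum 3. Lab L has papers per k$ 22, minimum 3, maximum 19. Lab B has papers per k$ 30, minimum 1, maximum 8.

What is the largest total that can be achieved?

Meeting every minimum uses 3+1+1+0+2+2+3+1 = 13 k$, leaving 70.
Highest papers per k$ first: Lab B 30 > Lab S 27 > Lab L 22 > Lab W 18 > Lab X 16 > Lab J 15 > Lab Z 13 > Lab G 7.
Lab B takes 7 more to reach its cap of 8 ; 63 left.
Give Lab S 1 more to hit its cap of 3 ; 62 left.
Give Lab L 16 more to hit its cap of 19 ; 46 left.
Give Lab W 17 more to hit its cap of 18 ; 29 left.
Lab X takes 8 more to reach its cap of 11 ; 21 left.
Lab J takes 4 more to reach its cap of 4 ; 17 left.
Lab Z takes 17 more to reach its cap of 19 ; 0 left.
Total = 16×11 + 18×18 + 7×1 + 15×4 + 13×19 + 27×3 + 22×19 + 30×8 = 1553.

1553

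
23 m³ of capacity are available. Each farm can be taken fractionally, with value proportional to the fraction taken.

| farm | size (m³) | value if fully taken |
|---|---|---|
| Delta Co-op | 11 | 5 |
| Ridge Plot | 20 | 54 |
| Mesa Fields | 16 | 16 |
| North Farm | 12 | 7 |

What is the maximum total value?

57

Rank by value-to-size ratio: Ridge Plot 54/20≈2.7, Mesa Fields 16/16≈1, North Farm 7/12≈0.583, Delta Co-op 5/11≈0.455.
Take all of Ridge Plot (20 m³, value 54) → 3 m³ left.
Fill the last 3 m³ with part of Mesa Fields: 3/16 of it earns 3.
Total value = 57.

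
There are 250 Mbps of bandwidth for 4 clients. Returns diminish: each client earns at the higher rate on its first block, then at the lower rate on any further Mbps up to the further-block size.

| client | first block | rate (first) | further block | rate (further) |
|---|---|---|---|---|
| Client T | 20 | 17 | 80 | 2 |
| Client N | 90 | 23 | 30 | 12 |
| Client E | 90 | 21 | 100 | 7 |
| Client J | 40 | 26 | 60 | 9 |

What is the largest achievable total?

5460

Rank every tier by rate: Client J/T1 26 > Client N/T1 23 > Client E/T1 21 > Client T/T1 17 > Client N/T2 12 > Client J/T2 9 > Client E/T2 7 > Client T/T2 2.
Client J T1 at 26: fill all 40 → 210 left.
Client N/T1 (23): +90 → 120 left.
Client E T1 at 21: fill all 90 → 30 left.
Client T T1 at 17: fill all 20 → 10 left.
10 remain; put them into Client N T2 at 12.
Total = 26×40 + 23×90 + 21×90 + 17×20 + 12×10 = 5460.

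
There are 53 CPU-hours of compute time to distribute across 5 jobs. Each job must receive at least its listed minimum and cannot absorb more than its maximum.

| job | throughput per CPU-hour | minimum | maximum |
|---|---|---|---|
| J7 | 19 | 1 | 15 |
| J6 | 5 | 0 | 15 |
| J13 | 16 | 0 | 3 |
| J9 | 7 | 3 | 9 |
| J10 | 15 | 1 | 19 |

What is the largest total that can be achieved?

716

Meeting every minimum uses 1+0+0+3+1 = 5 CPU-hours, leaving 48.
Highest throughput per CPU-hour first: J7 19 > J13 16 > J10 15 > J9 7 > J6 5.
J7: +14 to 15 (cap) → 34 left.
Give J13 3 more to hit its cap of 3 → 31 left.
J10 takes 18 more to reach its cap of 19 → 13 left.
Give J9 6 more to hit its cap of 9 → 7 left.
J6: +7 (room for 15) → 7. Pool exhausted.
Total = 19×15 + 5×7 + 16×3 + 7×9 + 15×19 = 716.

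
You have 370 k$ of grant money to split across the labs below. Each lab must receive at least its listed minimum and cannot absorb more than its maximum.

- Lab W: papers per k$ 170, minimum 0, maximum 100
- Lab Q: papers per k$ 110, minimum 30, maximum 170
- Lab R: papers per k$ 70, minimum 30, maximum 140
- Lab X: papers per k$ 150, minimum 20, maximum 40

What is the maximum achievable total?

45900

Meeting every minimum uses 0+30+30+20 = 80 k$, leaving 290.
Rank by papers per k$: Lab W 170 > Lab X 150 > Lab Q 110 > Lab R 70.
Lab W takes 100 more to reach its cap of 100 ; 190 left.
Give Lab X 20 more to hit its cap of 40 ; 170 left.
Lab Q: +140 to 170 (cap) ; 30 left.
Only 30 left; Lab R takes them to reach 60.
Total = 170×100 + 110×170 + 70×60 + 150×40 = 45900.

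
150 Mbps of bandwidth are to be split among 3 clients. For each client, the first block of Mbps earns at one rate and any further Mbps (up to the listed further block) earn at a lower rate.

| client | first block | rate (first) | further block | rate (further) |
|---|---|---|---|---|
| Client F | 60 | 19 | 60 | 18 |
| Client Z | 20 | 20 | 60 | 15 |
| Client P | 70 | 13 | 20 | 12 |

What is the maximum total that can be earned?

Rank every tier by rate: Client Z/first 20 > Client F/first 19 > Client F/second 18 > Client Z/second 15 > Client P/first 13 > Client P/second 12.
Client Z/first (20): +20 → 130 left.
Client F first at 19: fill all 60 → 70 left.
Client F second at 18: fill all 60 → 10 left.
Client Z/second: +10 of 60 at 15; pool empty.
Total = 20×20 + 19×60 + 18×60 + 15×10 = 2770.

2770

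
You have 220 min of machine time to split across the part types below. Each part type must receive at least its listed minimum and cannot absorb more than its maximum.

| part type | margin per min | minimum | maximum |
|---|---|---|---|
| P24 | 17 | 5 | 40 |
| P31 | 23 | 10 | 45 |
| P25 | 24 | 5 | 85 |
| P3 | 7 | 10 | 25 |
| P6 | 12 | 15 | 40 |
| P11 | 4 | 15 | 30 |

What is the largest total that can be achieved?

4185

Meeting every minimum uses 5+10+5+10+15+15 = 60 min, leaving 160.
Order the part types by margin per min: P25 24 > P31 23 > P24 17 > P6 12 > P3 7 > P11 4.
P25: +80 to 85 (cap) — 80 left.
P31 takes 35 more to reach its cap of 45 — 45 left.
Give P24 35 more to hit its cap of 40 — 10 left.
Only 10 left; P6 takes them to reach 25.
Total = 17×40 + 23×45 + 24×85 + 7×10 + 12×25 + 4×15 = 4185.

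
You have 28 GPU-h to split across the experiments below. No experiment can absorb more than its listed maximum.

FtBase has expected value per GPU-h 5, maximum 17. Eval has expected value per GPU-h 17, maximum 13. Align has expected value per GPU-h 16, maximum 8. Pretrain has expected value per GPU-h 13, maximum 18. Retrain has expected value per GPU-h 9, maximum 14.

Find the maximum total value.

440

Order the experiments by expected value per GPU-h: Eval 17 > Align 16 > Pretrain 13 > Retrain 9 > FtBase 5.
Eval takes 13 to reach its cap of 13 → 15 left.
Align takes 8 to reach its cap of 8 → 7 left.
Only 7 left; Pretrain takes them to reach 7.
Total = 17×13 + 16×8 + 13×7 = 440.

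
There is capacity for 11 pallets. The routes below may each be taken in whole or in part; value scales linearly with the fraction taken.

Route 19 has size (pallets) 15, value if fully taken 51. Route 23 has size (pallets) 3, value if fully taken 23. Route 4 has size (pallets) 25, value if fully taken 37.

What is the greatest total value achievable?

50.2

Sort by value density: Route 23 23/3≈7.67, Route 19 51/15≈3.4, Route 4 37/25≈1.48.
Route 23: take in full, 3 pallets for value 23 → 8 left.
Fill the last 8 pallets with part of Route 19: 8/15 of it earns 27.2.
Total value = 50.2.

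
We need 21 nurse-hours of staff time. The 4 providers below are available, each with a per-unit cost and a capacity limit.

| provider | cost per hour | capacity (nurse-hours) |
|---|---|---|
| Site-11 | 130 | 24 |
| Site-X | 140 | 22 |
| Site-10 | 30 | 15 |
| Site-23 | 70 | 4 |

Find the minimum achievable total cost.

Fill from the cheapest provider first.
Site-10 at 30: take all 15 nurse-hours ; 6 still needed.
Site-23 at 70: take all 4 nurse-hours ; 2 still needed.
Take 2 from Site-11 at 130 to finish.
Site-X: unused.
Cost = 15×30 + 4×70 + 2×130 = 990.

990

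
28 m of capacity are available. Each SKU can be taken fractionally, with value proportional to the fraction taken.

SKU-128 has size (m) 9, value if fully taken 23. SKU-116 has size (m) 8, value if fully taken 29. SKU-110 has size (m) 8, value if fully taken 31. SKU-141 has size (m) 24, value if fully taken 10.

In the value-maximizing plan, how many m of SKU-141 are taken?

3

Best value per unit of size first: SKU-110 31/8≈3.88, SKU-116 29/8≈3.62, SKU-128 23/9≈2.56, SKU-141 10/24≈0.417.
Take all of SKU-110 (8 m, value 31) ; 20 m left.
Take all of SKU-116 (8 m, value 29) ; 12 m left.
Take all of SKU-128 (9 m, value 23) ; 3 m left.
Only 3 m remain; take 3/24 of SKU-141 for value 10×3/24 = 1.25.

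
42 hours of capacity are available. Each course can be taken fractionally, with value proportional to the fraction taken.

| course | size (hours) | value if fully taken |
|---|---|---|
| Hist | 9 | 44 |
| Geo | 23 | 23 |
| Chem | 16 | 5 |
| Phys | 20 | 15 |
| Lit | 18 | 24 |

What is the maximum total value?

Rank by value-to-size ratio: Hist 44/9≈4.89, Lit 24/18≈1.33, Geo 23/23≈1, Phys 15/20≈0.75, Chem 5/16≈0.312.
Hist: take in full, 9 hours for value 44 — 33 left.
Take all of Lit (18 hours, value 24) — 15 hours left.
15 hours left: a 15/23 share of Geo gives 23×15/23 = 15.
Total value = 83.

83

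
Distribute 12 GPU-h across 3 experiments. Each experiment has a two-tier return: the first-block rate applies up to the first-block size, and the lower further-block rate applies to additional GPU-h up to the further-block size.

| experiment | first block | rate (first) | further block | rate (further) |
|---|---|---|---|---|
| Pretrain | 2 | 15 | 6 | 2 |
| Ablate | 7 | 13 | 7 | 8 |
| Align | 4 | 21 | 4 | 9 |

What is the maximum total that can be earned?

Order all 6 blocks by rate: Align/first 21 > Pretrain/first 15 > Ablate/first 13 > Align/second 9 > Ablate/second 8 > Pretrain/second 2.
Align first at 21: fill all 4 → 8 left.
Fill Pretrain first block (2 at 15) → 6 left.
6 remain; put them into Ablate first at 13.
Total = 21×4 + 15×2 + 13×6 = 192.

192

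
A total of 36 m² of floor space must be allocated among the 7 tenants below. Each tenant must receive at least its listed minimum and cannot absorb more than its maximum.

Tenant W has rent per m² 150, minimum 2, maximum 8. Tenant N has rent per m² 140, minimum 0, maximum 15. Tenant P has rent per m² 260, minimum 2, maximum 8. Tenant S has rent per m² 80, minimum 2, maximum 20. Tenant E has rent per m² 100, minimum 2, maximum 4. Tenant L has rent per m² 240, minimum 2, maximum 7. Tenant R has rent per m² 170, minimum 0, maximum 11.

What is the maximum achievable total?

Meeting every minimum uses 2+0+2+2+2+2+0 = 10 m², leaving 26.
Order the tenants by rent per m²: Tenant P 260 > Tenant L 240 > Tenant R 170 > Tenant W 150 > Tenant N 140 > Tenant E 100 > Tenant S 80.
Give Tenant P 6 more to hit its cap of 8 — 20 left.
Tenant L: +5 to 7 (cap) — 15 left.
Tenant R: +11 to 11 (cap) — 4 left.
Only 4 left; Tenant W takes them to reach 6.
Total = 150×6 + 260×8 + 80×2 + 100×2 + 240×7 + 170×11 = 6890.

6890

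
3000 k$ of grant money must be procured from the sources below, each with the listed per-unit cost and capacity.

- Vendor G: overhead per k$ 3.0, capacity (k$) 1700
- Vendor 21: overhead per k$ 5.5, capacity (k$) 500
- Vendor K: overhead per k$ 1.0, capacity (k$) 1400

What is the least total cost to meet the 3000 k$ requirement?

6200

Fill from the cheapest source first.
Vendor K at 1.0: take all 1400 k$ → 1600 still needed.
Vendor G at 3.0: take 1600 of its 1700 → requirement met.
Vendor 21: unused.
Cost = 1400×1.0 + 1600×3.0 = 6200.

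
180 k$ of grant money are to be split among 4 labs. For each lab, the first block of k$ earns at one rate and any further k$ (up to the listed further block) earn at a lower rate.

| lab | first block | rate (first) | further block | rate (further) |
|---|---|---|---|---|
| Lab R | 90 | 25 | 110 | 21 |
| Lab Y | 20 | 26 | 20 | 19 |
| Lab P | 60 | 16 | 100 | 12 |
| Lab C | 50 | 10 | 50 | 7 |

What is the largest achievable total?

4240

Rank every tier by rate: Lab Y/first 26 > Lab R/first 25 > Lab R/second 21 > Lab Y/second 19 > Lab P/first 16 > Lab P/second 12 > Lab C/first 10 > Lab C/second 7.
Fill Lab Y first block (20 at 26) ; 160 left.
Fill Lab R first block (90 at 25) ; 70 left.
Lab R/second: +70 of 110 at 21; pool empty.
Total = 26×20 + 25×90 + 21×70 = 4240.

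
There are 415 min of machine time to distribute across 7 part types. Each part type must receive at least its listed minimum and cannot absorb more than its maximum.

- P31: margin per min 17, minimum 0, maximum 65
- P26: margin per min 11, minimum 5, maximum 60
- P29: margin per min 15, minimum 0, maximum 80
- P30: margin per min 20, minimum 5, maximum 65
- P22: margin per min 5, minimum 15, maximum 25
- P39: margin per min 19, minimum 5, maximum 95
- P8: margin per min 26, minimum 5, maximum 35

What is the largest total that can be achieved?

Meeting every minimum uses 0+5+0+5+15+5+5 = 35 min, leaving 380.
Order the part types by margin per min: P8 26 > P30 20 > P39 19 > P31 17 > P29 15 > P26 11 > P22 5.
P8 takes 30 more to reach its cap of 35 → 350 left.
P30: +60 to 65 (cap) → 290 left.
Give P39 90 more to hit its cap of 95 → 200 left.
Give P31 65 more to hit its cap of 65 → 135 left.
Give P29 80 more to hit its cap of 80 → 55 left.
Give P26 55 more to hit its cap of 60 → 0 left.
Total = 17×65 + 11×60 + 15×80 + 20×65 + 5×15 + 19×95 + 26×35 = 7055.

7055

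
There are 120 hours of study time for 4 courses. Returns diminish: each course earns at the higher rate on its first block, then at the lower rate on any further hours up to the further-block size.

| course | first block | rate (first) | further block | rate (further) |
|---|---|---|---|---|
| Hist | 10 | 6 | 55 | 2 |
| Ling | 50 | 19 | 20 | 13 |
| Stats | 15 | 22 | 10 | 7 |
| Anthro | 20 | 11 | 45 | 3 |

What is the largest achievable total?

Order all 8 blocks by rate: Stats/T1 22 > Ling/T1 19 > Ling/T2 13 > Anthro/T1 11 > Stats/T2 7 > Hist/T1 6 > Anthro/T2 3 > Hist/T2 2.
Stats/T1 (22): +15 → 105 left.
Fill Ling T1 block (50 at 19) → 55 left.
Ling T2 at 13: fill all 20 → 35 left.
Anthro T1 at 11: fill all 20 → 15 left.
Stats/T2 (7): +10 → 5 left.
Hist/T1: +5 of 10 at 6; pool empty.
Total = 22×15 + 19×50 + 13×20 + 11×20 + 7×10 + 6×5 = 1860.

1860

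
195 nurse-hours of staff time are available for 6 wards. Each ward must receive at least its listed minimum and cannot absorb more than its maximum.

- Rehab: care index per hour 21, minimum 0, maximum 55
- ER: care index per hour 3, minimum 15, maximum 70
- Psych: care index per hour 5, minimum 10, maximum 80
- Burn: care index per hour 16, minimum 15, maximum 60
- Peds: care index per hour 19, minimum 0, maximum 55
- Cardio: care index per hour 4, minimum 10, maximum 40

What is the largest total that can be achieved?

3135

Meeting every minimum uses 0+15+10+15+0+10 = 50 nurse-hours, leaving 145.
Rank by care index per hour: Rehab 21 > Peds 19 > Burn 16 > Psych 5 > Cardio 4 > ER 3.
Rehab takes 55 more to reach its cap of 55 ; 90 left.
Peds: +55 to 55 (cap) ; 35 left.
Burn: +35 (room for 45) → 50. Pool exhausted.
Total = 21×55 + 3×15 + 5×10 + 16×50 + 19×55 + 4×10 = 3135.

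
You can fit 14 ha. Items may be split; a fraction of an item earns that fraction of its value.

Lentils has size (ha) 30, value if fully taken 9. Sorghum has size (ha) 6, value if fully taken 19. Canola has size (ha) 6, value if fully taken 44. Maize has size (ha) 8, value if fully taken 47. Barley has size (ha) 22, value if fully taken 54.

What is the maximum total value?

Sort by value density: Canola 44/6≈7.33, Maize 47/8≈5.88, Sorghum 19/6≈3.17, Barley 54/22≈2.45, Lentils 9/30≈0.3.
All 6 ha of Canola fit (value 44) — 8 remain.
Take all of Maize (8 ha, value 47) — 0 ha left.
Total value = 91.

91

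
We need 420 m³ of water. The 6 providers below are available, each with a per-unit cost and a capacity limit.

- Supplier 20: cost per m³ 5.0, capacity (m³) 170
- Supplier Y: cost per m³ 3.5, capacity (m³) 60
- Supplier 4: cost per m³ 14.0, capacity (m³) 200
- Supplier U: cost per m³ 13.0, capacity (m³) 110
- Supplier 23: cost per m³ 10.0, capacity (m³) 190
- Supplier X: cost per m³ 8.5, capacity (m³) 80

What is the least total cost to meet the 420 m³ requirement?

Use providers in increasing cost order.
Supplier Y (3.5): use full 60 ; 360 m³ to go.
Supplier 20 (5.0): use full 170 ; 190 m³ to go.
Supplier X (8.5): use full 80 ; 110 m³ to go.
Supplier 23 at 10.0: take 110 of its 190 ; requirement met.
Supplier U, Supplier 4: unused.
Cost = 60×3.5 + 170×5.0 + 80×8.5 + 110×10.0 = 2840.

2840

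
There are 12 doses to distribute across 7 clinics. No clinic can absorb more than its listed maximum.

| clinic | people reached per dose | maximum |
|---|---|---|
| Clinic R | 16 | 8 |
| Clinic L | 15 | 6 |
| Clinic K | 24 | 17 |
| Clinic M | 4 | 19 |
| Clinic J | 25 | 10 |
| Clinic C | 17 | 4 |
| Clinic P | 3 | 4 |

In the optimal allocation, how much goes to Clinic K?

Highest people reached per dose first: Clinic J 25 > Clinic K 24 > Clinic C 17 > Clinic R 16 > Clinic L 15 > Clinic M 4 > Clinic P 3.
Give Clinic J 10 to hit its cap of 10 → 2 left.
Clinic K has room for 17 but only 2 remain, so it gets 2.

2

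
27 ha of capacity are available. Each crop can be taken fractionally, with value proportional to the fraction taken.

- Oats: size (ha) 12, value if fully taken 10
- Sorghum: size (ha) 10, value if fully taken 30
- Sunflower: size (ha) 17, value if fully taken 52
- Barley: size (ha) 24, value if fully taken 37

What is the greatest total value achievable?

Best value per unit of size first: Sunflower 52/17≈3.06, Sorghum 30/10≈3, Barley 37/24≈1.54, Oats 10/12≈0.833.
Take all of Sunflower (17 ha, value 52) → 10 ha left.
All 10 ha of Sorghum fit (value 30) → 0 remain.
Total value = 82.

82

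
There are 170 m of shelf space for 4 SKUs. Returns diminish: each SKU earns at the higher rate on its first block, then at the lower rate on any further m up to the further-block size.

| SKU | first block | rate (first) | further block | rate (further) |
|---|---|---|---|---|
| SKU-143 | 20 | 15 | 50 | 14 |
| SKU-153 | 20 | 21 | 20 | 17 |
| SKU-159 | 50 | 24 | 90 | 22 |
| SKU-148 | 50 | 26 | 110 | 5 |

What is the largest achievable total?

Rank every tier by rate: SKU-148/T1 26 > SKU-159/T1 24 > SKU-159/T2 22 > SKU-153/T1 21 > SKU-153/T2 17 > SKU-143/T1 15 > SKU-143/T2 14 > SKU-148/T2 5.
SKU-148 T1 at 26: fill all 50 ; 120 left.
SKU-159 T1 at 24: fill all 50 ; 70 left.
SKU-159/T2: +70 of 90 at 22; pool empty.
Total = 26×50 + 24×50 + 22×70 = 4040.

4040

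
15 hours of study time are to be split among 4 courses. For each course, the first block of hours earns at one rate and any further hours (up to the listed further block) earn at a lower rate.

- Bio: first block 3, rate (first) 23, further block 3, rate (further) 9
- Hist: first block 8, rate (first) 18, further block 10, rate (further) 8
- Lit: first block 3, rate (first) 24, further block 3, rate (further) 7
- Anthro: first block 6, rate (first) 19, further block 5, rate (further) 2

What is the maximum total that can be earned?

309

Order all 8 blocks by rate: Lit/tier1 24 > Bio/tier1 23 > Anthro/tier1 19 > Hist/tier1 18 > Bio/tier2 9 > Hist/tier2 8 > Lit/tier2 7 > Anthro/tier2 2.
Lit/tier1 (24): +3 → 12 left.
Bio tier1 at 23: fill all 3 → 9 left.
Anthro tier1 at 19: fill all 6 → 3 left.
3 remain; put them into Hist tier1 at 18.
Total = 24×3 + 23×3 + 19×6 + 18×3 = 309.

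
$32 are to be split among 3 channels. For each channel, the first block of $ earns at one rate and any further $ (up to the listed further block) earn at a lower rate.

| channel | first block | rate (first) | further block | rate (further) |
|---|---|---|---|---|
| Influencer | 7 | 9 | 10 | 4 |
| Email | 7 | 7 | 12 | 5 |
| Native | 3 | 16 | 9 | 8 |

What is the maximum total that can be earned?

Treat each block as its own option and order by rate: Native/first 16 > Influencer/first 9 > Native/second 8 > Email/first 7 > Email/second 5 > Influencer/second 4.
Fill Native first block (3 at 16) ; 29 left.
Fill Influencer first block (7 at 9) ; 22 left.
Fill Native second block (9 at 8) ; 13 left.
Email/first (7): +7 ; 6 left.
6 remain; put them into Email second at 5.
Total = 16×3 + 9×7 + 8×9 + 7×7 + 5×6 = 262.

262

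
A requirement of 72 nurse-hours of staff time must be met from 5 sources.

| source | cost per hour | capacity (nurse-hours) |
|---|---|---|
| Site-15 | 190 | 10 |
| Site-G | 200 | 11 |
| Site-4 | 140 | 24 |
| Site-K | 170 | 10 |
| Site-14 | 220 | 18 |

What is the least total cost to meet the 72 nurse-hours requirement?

12900

Cheapest first:
Take 24 from Site-4 at 140 ; need 48 more.
Take 10 from Site-K at 170 ; need 38 more.
Site-15 at 190: take all 10 nurse-hours ; 28 still needed.
Take 11 from Site-G at 200 ; need 17 more.
Site-14 at 220: take 17 of its 18 ; requirement met.
Cost = 24×140 + 10×170 + 10×190 + 11×200 + 17×220 = 12900.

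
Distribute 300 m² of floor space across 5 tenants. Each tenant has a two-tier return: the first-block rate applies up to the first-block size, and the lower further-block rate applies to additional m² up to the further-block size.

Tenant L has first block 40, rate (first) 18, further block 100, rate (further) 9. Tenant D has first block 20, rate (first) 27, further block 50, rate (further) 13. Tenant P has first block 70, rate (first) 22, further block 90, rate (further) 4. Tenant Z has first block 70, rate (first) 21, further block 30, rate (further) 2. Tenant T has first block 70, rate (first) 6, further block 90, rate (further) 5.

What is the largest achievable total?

Treat each block as its own option and order by rate: Tenant D/T1 27 > Tenant P/T1 22 > Tenant Z/T1 21 > Tenant L/T1 18 > Tenant D/T2 13 > Tenant L/T2 9 > Tenant T/T1 6 > Tenant T/T2 5 > Tenant P/T2 4 > Tenant Z/T2 2.
Tenant D/T1 (27): +20 ; 280 left.
Tenant P T1 at 22: fill all 70 ; 210 left.
Fill Tenant Z T1 block (70 at 21) ; 140 left.
Tenant L T1 at 18: fill all 40 ; 100 left.
Fill Tenant D T2 block (50 at 13) ; 50 left.
Tenant L T2 at 9: only 50 left, fill 50.
Total = 27×20 + 22×70 + 21×70 + 18×40 + 13×50 + 9×50 = 5370.

5370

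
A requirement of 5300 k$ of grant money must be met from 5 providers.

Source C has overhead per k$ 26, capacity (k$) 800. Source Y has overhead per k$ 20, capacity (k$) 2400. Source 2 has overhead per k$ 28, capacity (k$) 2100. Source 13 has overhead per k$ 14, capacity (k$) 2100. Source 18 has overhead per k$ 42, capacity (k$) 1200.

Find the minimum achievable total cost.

Fill from the cheapest provider first.
Source 13 at 14: take all 2100 k$ → 3200 still needed.
Take 2400 from Source Y at 20 → need 800 more.
Source C at 26: take all 800 k$ → 0 still needed.
Source 2, Source 18: unused.
Cost = 2100×14 + 2400×20 + 800×26 = 98200.

98200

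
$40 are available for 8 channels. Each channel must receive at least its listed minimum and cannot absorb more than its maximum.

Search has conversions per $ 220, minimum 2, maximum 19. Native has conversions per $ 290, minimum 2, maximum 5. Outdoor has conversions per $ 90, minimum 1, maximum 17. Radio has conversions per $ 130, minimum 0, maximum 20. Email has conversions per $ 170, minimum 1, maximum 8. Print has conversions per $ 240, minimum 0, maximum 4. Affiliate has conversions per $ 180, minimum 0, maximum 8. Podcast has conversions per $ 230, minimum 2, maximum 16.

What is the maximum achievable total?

9210

Meeting every minimum uses 2+2+1+0+1+0+0+2 = 8 $, leaving 32.
Rank by conversions per $: Native 290 > Print 240 > Podcast 230 > Search 220 > Affiliate 180 > Email 170 > Radio 130 > Outdoor 90.
Native takes 3 more to reach its cap of 5 → 29 left.
Give Print 4 more to hit its cap of 4 → 25 left.
Podcast takes 14 more to reach its cap of 16 → 11 left.
Search: +11 (room for 17) → 13. Pool exhausted.
Total = 220×13 + 290×5 + 90×1 + 170×1 + 240×4 + 230×16 = 9210.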